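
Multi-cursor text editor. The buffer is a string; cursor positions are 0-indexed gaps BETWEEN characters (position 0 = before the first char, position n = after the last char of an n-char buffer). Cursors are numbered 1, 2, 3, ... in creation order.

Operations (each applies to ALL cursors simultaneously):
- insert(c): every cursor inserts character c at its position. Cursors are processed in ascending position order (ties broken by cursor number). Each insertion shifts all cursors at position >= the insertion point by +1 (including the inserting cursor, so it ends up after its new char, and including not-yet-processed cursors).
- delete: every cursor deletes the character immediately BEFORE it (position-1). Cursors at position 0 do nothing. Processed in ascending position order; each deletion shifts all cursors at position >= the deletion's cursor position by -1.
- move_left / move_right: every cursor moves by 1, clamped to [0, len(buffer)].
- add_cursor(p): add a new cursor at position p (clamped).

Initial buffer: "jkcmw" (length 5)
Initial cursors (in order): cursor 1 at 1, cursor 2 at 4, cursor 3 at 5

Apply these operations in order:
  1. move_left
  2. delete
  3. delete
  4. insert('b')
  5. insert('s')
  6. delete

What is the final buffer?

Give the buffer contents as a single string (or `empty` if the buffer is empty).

After op 1 (move_left): buffer="jkcmw" (len 5), cursors c1@0 c2@3 c3@4, authorship .....
After op 2 (delete): buffer="jkw" (len 3), cursors c1@0 c2@2 c3@2, authorship ...
After op 3 (delete): buffer="w" (len 1), cursors c1@0 c2@0 c3@0, authorship .
After op 4 (insert('b')): buffer="bbbw" (len 4), cursors c1@3 c2@3 c3@3, authorship 123.
After op 5 (insert('s')): buffer="bbbsssw" (len 7), cursors c1@6 c2@6 c3@6, authorship 123123.
After op 6 (delete): buffer="bbbw" (len 4), cursors c1@3 c2@3 c3@3, authorship 123.

Answer: bbbw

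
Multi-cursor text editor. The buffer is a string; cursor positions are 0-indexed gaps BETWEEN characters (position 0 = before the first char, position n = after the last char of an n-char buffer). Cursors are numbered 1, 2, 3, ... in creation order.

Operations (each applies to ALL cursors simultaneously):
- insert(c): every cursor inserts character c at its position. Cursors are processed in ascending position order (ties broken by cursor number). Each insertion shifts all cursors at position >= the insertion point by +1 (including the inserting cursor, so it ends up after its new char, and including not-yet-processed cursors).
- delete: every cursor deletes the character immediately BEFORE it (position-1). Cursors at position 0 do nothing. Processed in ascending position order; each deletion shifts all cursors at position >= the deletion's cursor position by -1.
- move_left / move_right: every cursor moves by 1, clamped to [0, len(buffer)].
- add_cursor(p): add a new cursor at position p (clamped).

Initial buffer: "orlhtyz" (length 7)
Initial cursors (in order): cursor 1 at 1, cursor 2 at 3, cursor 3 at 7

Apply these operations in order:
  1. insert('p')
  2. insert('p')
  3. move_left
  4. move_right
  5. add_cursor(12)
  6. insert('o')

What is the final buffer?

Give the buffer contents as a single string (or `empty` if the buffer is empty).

Answer: opporlppohtyzpopo

Derivation:
After op 1 (insert('p')): buffer="oprlphtyzp" (len 10), cursors c1@2 c2@5 c3@10, authorship .1..2....3
After op 2 (insert('p')): buffer="opprlpphtyzpp" (len 13), cursors c1@3 c2@7 c3@13, authorship .11..22....33
After op 3 (move_left): buffer="opprlpphtyzpp" (len 13), cursors c1@2 c2@6 c3@12, authorship .11..22....33
After op 4 (move_right): buffer="opprlpphtyzpp" (len 13), cursors c1@3 c2@7 c3@13, authorship .11..22....33
After op 5 (add_cursor(12)): buffer="opprlpphtyzpp" (len 13), cursors c1@3 c2@7 c4@12 c3@13, authorship .11..22....33
After op 6 (insert('o')): buffer="opporlppohtyzpopo" (len 17), cursors c1@4 c2@9 c4@15 c3@17, authorship .111..222....3433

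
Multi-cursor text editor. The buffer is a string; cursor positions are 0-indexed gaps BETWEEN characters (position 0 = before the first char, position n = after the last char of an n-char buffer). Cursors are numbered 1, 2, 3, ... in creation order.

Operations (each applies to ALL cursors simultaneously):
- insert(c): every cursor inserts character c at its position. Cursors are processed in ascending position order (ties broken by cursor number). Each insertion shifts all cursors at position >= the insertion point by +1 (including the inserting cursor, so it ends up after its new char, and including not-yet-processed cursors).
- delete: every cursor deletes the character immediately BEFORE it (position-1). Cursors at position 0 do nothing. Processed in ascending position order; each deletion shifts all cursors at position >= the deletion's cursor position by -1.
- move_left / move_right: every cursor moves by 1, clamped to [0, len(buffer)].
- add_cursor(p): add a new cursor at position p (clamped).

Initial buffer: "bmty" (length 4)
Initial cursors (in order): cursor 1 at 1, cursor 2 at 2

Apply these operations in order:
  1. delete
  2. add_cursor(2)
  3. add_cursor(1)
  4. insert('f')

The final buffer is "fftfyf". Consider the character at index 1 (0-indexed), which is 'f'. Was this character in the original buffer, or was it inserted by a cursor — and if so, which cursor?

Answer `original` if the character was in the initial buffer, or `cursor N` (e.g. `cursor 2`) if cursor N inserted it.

After op 1 (delete): buffer="ty" (len 2), cursors c1@0 c2@0, authorship ..
After op 2 (add_cursor(2)): buffer="ty" (len 2), cursors c1@0 c2@0 c3@2, authorship ..
After op 3 (add_cursor(1)): buffer="ty" (len 2), cursors c1@0 c2@0 c4@1 c3@2, authorship ..
After op 4 (insert('f')): buffer="fftfyf" (len 6), cursors c1@2 c2@2 c4@4 c3@6, authorship 12.4.3
Authorship (.=original, N=cursor N): 1 2 . 4 . 3
Index 1: author = 2

Answer: cursor 2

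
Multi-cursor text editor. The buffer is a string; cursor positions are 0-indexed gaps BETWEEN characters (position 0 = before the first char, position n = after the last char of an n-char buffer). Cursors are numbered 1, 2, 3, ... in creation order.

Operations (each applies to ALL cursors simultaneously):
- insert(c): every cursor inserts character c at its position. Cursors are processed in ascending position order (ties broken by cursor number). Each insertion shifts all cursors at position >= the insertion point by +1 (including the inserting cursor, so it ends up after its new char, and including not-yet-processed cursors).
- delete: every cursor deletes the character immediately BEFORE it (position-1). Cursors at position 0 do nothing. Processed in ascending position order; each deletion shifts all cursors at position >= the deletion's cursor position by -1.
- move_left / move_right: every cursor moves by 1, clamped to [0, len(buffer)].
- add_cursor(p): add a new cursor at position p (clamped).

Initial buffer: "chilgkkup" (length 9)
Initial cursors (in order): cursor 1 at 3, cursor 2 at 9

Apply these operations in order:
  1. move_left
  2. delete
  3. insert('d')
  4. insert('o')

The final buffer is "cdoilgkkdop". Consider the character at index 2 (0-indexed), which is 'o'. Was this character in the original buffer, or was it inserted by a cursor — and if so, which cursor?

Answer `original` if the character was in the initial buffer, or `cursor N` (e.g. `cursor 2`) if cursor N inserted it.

After op 1 (move_left): buffer="chilgkkup" (len 9), cursors c1@2 c2@8, authorship .........
After op 2 (delete): buffer="cilgkkp" (len 7), cursors c1@1 c2@6, authorship .......
After op 3 (insert('d')): buffer="cdilgkkdp" (len 9), cursors c1@2 c2@8, authorship .1.....2.
After op 4 (insert('o')): buffer="cdoilgkkdop" (len 11), cursors c1@3 c2@10, authorship .11.....22.
Authorship (.=original, N=cursor N): . 1 1 . . . . . 2 2 .
Index 2: author = 1

Answer: cursor 1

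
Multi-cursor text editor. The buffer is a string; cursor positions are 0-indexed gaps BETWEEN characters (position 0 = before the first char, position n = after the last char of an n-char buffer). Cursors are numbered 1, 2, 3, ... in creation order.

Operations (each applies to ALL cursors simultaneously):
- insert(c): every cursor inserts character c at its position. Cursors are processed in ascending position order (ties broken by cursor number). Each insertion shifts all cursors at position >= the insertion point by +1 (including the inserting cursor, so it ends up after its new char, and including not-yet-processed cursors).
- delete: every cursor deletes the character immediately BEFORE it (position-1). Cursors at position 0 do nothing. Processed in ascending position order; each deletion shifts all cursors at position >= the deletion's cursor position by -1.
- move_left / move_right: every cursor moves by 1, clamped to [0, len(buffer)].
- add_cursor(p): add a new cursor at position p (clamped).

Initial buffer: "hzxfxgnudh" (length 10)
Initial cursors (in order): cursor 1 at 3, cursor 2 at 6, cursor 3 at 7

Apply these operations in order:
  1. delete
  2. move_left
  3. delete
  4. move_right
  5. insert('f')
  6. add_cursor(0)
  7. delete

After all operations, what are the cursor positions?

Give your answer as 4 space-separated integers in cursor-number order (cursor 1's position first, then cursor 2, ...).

Answer: 1 1 1 0

Derivation:
After op 1 (delete): buffer="hzfxudh" (len 7), cursors c1@2 c2@4 c3@4, authorship .......
After op 2 (move_left): buffer="hzfxudh" (len 7), cursors c1@1 c2@3 c3@3, authorship .......
After op 3 (delete): buffer="xudh" (len 4), cursors c1@0 c2@0 c3@0, authorship ....
After op 4 (move_right): buffer="xudh" (len 4), cursors c1@1 c2@1 c3@1, authorship ....
After op 5 (insert('f')): buffer="xfffudh" (len 7), cursors c1@4 c2@4 c3@4, authorship .123...
After op 6 (add_cursor(0)): buffer="xfffudh" (len 7), cursors c4@0 c1@4 c2@4 c3@4, authorship .123...
After op 7 (delete): buffer="xudh" (len 4), cursors c4@0 c1@1 c2@1 c3@1, authorship ....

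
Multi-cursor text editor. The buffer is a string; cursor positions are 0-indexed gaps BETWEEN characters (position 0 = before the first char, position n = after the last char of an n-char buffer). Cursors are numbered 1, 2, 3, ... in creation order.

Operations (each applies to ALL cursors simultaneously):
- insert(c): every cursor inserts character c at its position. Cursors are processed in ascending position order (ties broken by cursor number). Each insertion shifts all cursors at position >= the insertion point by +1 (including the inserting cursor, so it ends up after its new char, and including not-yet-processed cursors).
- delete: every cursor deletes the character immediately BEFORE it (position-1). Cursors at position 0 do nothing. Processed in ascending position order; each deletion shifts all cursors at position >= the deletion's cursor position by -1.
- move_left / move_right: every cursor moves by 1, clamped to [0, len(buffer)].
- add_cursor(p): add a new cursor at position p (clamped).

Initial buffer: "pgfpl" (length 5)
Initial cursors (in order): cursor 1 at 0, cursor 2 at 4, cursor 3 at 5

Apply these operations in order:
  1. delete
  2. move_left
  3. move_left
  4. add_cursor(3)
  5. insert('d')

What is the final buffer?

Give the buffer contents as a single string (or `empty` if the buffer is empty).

After op 1 (delete): buffer="pgf" (len 3), cursors c1@0 c2@3 c3@3, authorship ...
After op 2 (move_left): buffer="pgf" (len 3), cursors c1@0 c2@2 c3@2, authorship ...
After op 3 (move_left): buffer="pgf" (len 3), cursors c1@0 c2@1 c3@1, authorship ...
After op 4 (add_cursor(3)): buffer="pgf" (len 3), cursors c1@0 c2@1 c3@1 c4@3, authorship ...
After op 5 (insert('d')): buffer="dpddgfd" (len 7), cursors c1@1 c2@4 c3@4 c4@7, authorship 1.23..4

Answer: dpddgfd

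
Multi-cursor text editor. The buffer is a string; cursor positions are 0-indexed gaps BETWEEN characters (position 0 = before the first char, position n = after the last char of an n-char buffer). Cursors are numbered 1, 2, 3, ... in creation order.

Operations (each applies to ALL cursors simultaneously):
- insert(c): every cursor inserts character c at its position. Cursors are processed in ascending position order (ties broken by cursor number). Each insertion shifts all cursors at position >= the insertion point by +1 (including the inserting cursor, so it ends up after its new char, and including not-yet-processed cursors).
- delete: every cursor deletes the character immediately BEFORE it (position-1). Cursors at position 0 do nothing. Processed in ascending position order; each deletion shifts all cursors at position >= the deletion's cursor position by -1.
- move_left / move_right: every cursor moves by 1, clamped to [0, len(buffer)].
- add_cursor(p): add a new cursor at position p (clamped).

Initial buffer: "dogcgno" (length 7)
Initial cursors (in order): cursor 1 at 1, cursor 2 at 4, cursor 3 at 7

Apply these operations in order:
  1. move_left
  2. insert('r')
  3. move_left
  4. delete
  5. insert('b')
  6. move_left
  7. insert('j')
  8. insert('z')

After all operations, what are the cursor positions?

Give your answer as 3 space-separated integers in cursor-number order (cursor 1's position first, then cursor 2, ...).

After op 1 (move_left): buffer="dogcgno" (len 7), cursors c1@0 c2@3 c3@6, authorship .......
After op 2 (insert('r')): buffer="rdogrcgnro" (len 10), cursors c1@1 c2@5 c3@9, authorship 1...2...3.
After op 3 (move_left): buffer="rdogrcgnro" (len 10), cursors c1@0 c2@4 c3@8, authorship 1...2...3.
After op 4 (delete): buffer="rdorcgro" (len 8), cursors c1@0 c2@3 c3@6, authorship 1..2..3.
After op 5 (insert('b')): buffer="brdobrcgbro" (len 11), cursors c1@1 c2@5 c3@9, authorship 11..22..33.
After op 6 (move_left): buffer="brdobrcgbro" (len 11), cursors c1@0 c2@4 c3@8, authorship 11..22..33.
After op 7 (insert('j')): buffer="jbrdojbrcgjbro" (len 14), cursors c1@1 c2@6 c3@11, authorship 111..222..333.
After op 8 (insert('z')): buffer="jzbrdojzbrcgjzbro" (len 17), cursors c1@2 c2@8 c3@14, authorship 1111..2222..3333.

Answer: 2 8 14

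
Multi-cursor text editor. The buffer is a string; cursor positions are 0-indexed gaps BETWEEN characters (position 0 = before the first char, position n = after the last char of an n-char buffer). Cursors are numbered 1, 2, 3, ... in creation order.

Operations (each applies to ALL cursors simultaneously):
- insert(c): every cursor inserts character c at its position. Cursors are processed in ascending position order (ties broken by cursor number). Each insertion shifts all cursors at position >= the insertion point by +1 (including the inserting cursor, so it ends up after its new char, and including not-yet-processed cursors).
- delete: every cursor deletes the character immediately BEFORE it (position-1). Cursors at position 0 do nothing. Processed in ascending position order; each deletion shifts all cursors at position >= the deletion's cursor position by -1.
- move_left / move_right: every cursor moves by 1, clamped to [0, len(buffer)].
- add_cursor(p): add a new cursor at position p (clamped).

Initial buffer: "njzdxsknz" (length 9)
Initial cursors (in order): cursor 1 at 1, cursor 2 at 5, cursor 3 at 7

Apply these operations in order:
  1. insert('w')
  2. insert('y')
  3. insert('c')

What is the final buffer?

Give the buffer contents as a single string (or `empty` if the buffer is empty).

Answer: nwycjzdxwycskwycnz

Derivation:
After op 1 (insert('w')): buffer="nwjzdxwskwnz" (len 12), cursors c1@2 c2@7 c3@10, authorship .1....2..3..
After op 2 (insert('y')): buffer="nwyjzdxwyskwynz" (len 15), cursors c1@3 c2@9 c3@13, authorship .11....22..33..
After op 3 (insert('c')): buffer="nwycjzdxwycskwycnz" (len 18), cursors c1@4 c2@11 c3@16, authorship .111....222..333..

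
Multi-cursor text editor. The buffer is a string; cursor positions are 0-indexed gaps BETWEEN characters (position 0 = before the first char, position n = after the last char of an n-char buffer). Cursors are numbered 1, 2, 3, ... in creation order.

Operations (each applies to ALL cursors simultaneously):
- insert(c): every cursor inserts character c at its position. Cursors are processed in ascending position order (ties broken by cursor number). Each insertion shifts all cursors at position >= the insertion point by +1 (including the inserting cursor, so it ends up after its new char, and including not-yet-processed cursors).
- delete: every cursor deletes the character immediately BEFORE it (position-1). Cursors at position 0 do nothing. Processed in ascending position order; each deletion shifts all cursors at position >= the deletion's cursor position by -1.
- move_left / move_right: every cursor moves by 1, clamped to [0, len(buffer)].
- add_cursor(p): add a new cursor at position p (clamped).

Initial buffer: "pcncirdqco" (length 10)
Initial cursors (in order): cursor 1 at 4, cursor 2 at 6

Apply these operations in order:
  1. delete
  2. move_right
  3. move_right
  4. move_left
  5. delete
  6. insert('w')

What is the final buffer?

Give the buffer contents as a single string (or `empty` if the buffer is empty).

Answer: pcnwwqco

Derivation:
After op 1 (delete): buffer="pcnidqco" (len 8), cursors c1@3 c2@4, authorship ........
After op 2 (move_right): buffer="pcnidqco" (len 8), cursors c1@4 c2@5, authorship ........
After op 3 (move_right): buffer="pcnidqco" (len 8), cursors c1@5 c2@6, authorship ........
After op 4 (move_left): buffer="pcnidqco" (len 8), cursors c1@4 c2@5, authorship ........
After op 5 (delete): buffer="pcnqco" (len 6), cursors c1@3 c2@3, authorship ......
After op 6 (insert('w')): buffer="pcnwwqco" (len 8), cursors c1@5 c2@5, authorship ...12...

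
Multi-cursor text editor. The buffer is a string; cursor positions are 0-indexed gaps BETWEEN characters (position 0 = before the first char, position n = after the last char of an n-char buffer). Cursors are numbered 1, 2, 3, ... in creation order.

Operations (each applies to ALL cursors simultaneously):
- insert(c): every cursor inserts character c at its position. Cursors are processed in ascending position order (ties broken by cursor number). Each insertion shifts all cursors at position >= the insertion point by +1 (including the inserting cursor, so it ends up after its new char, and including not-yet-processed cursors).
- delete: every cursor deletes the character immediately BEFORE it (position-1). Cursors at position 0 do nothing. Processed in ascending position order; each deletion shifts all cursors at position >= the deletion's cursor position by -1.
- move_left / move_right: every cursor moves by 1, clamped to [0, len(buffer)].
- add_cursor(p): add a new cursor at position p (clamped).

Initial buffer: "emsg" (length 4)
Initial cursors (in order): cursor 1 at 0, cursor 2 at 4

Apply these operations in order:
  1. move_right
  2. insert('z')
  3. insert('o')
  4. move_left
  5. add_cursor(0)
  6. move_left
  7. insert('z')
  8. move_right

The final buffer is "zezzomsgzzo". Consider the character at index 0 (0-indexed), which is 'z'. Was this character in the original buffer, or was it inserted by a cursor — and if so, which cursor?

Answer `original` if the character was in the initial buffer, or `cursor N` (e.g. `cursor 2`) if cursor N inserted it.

After op 1 (move_right): buffer="emsg" (len 4), cursors c1@1 c2@4, authorship ....
After op 2 (insert('z')): buffer="ezmsgz" (len 6), cursors c1@2 c2@6, authorship .1...2
After op 3 (insert('o')): buffer="ezomsgzo" (len 8), cursors c1@3 c2@8, authorship .11...22
After op 4 (move_left): buffer="ezomsgzo" (len 8), cursors c1@2 c2@7, authorship .11...22
After op 5 (add_cursor(0)): buffer="ezomsgzo" (len 8), cursors c3@0 c1@2 c2@7, authorship .11...22
After op 6 (move_left): buffer="ezomsgzo" (len 8), cursors c3@0 c1@1 c2@6, authorship .11...22
After op 7 (insert('z')): buffer="zezzomsgzzo" (len 11), cursors c3@1 c1@3 c2@9, authorship 3.111...222
After op 8 (move_right): buffer="zezzomsgzzo" (len 11), cursors c3@2 c1@4 c2@10, authorship 3.111...222
Authorship (.=original, N=cursor N): 3 . 1 1 1 . . . 2 2 2
Index 0: author = 3

Answer: cursor 3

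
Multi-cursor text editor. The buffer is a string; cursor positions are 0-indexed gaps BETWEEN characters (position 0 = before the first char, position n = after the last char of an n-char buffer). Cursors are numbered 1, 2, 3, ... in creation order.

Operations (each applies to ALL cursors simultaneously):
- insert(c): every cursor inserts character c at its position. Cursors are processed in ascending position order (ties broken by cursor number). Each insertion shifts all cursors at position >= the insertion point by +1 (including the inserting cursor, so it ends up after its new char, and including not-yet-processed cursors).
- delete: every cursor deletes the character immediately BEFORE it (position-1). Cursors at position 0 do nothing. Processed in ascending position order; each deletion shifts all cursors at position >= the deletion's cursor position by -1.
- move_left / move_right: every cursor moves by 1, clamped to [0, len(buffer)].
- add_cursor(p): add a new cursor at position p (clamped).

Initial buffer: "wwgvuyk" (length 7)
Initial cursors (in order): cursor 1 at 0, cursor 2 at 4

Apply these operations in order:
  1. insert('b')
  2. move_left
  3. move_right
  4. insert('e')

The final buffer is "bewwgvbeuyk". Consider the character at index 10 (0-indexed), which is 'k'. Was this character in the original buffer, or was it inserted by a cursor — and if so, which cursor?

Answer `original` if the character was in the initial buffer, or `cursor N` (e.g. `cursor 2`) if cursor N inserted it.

Answer: original

Derivation:
After op 1 (insert('b')): buffer="bwwgvbuyk" (len 9), cursors c1@1 c2@6, authorship 1....2...
After op 2 (move_left): buffer="bwwgvbuyk" (len 9), cursors c1@0 c2@5, authorship 1....2...
After op 3 (move_right): buffer="bwwgvbuyk" (len 9), cursors c1@1 c2@6, authorship 1....2...
After op 4 (insert('e')): buffer="bewwgvbeuyk" (len 11), cursors c1@2 c2@8, authorship 11....22...
Authorship (.=original, N=cursor N): 1 1 . . . . 2 2 . . .
Index 10: author = original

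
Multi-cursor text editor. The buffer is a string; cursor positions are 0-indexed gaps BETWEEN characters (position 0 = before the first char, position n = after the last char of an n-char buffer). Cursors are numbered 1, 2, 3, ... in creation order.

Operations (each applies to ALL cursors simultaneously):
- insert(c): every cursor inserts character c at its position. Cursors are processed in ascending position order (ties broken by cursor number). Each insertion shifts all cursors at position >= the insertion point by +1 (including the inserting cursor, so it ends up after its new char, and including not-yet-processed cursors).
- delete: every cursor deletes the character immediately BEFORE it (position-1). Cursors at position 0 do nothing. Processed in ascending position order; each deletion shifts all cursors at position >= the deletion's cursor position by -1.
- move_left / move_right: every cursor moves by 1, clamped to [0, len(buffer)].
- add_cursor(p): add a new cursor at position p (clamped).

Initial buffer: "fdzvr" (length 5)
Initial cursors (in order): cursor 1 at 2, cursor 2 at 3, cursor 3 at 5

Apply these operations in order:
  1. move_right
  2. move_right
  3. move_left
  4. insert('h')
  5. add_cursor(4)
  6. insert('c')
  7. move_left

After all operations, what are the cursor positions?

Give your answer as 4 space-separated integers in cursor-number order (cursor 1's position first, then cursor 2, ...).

Answer: 5 10 10 5

Derivation:
After op 1 (move_right): buffer="fdzvr" (len 5), cursors c1@3 c2@4 c3@5, authorship .....
After op 2 (move_right): buffer="fdzvr" (len 5), cursors c1@4 c2@5 c3@5, authorship .....
After op 3 (move_left): buffer="fdzvr" (len 5), cursors c1@3 c2@4 c3@4, authorship .....
After op 4 (insert('h')): buffer="fdzhvhhr" (len 8), cursors c1@4 c2@7 c3@7, authorship ...1.23.
After op 5 (add_cursor(4)): buffer="fdzhvhhr" (len 8), cursors c1@4 c4@4 c2@7 c3@7, authorship ...1.23.
After op 6 (insert('c')): buffer="fdzhccvhhccr" (len 12), cursors c1@6 c4@6 c2@11 c3@11, authorship ...114.2323.
After op 7 (move_left): buffer="fdzhccvhhccr" (len 12), cursors c1@5 c4@5 c2@10 c3@10, authorship ...114.2323.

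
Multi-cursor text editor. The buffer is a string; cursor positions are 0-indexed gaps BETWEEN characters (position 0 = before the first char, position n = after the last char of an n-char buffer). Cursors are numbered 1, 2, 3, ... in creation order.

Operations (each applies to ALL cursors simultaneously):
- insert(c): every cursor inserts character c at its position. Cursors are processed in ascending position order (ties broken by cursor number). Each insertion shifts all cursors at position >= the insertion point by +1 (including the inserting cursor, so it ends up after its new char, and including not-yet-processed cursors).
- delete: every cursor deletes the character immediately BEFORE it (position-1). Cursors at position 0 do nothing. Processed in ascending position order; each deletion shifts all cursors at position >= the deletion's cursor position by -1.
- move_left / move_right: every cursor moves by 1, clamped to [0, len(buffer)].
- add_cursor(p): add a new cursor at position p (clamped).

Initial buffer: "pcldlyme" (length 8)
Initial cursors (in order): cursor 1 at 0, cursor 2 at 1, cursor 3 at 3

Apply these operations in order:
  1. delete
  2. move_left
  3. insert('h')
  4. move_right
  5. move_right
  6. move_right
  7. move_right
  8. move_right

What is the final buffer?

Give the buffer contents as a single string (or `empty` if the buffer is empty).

After op 1 (delete): buffer="cdlyme" (len 6), cursors c1@0 c2@0 c3@1, authorship ......
After op 2 (move_left): buffer="cdlyme" (len 6), cursors c1@0 c2@0 c3@0, authorship ......
After op 3 (insert('h')): buffer="hhhcdlyme" (len 9), cursors c1@3 c2@3 c3@3, authorship 123......
After op 4 (move_right): buffer="hhhcdlyme" (len 9), cursors c1@4 c2@4 c3@4, authorship 123......
After op 5 (move_right): buffer="hhhcdlyme" (len 9), cursors c1@5 c2@5 c3@5, authorship 123......
After op 6 (move_right): buffer="hhhcdlyme" (len 9), cursors c1@6 c2@6 c3@6, authorship 123......
After op 7 (move_right): buffer="hhhcdlyme" (len 9), cursors c1@7 c2@7 c3@7, authorship 123......
After op 8 (move_right): buffer="hhhcdlyme" (len 9), cursors c1@8 c2@8 c3@8, authorship 123......

Answer: hhhcdlyme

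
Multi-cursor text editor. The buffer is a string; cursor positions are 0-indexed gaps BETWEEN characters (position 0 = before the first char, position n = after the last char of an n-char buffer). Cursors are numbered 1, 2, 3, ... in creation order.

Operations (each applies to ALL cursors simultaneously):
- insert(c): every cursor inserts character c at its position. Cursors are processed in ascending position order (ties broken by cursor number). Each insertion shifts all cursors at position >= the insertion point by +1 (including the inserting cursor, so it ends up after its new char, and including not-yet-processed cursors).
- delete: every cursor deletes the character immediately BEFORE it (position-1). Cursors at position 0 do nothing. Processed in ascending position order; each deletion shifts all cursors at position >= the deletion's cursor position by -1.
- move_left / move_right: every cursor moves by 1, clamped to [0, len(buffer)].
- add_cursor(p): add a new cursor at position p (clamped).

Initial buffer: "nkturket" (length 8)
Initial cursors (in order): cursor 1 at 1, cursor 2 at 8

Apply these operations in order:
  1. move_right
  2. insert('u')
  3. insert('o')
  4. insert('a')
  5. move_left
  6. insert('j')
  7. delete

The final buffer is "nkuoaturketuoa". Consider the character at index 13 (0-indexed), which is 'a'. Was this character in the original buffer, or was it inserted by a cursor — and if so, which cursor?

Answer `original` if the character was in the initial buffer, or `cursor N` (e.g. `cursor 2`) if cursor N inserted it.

After op 1 (move_right): buffer="nkturket" (len 8), cursors c1@2 c2@8, authorship ........
After op 2 (insert('u')): buffer="nkuturketu" (len 10), cursors c1@3 c2@10, authorship ..1......2
After op 3 (insert('o')): buffer="nkuoturketuo" (len 12), cursors c1@4 c2@12, authorship ..11......22
After op 4 (insert('a')): buffer="nkuoaturketuoa" (len 14), cursors c1@5 c2@14, authorship ..111......222
After op 5 (move_left): buffer="nkuoaturketuoa" (len 14), cursors c1@4 c2@13, authorship ..111......222
After op 6 (insert('j')): buffer="nkuojaturketuoja" (len 16), cursors c1@5 c2@15, authorship ..1111......2222
After op 7 (delete): buffer="nkuoaturketuoa" (len 14), cursors c1@4 c2@13, authorship ..111......222
Authorship (.=original, N=cursor N): . . 1 1 1 . . . . . . 2 2 2
Index 13: author = 2

Answer: cursor 2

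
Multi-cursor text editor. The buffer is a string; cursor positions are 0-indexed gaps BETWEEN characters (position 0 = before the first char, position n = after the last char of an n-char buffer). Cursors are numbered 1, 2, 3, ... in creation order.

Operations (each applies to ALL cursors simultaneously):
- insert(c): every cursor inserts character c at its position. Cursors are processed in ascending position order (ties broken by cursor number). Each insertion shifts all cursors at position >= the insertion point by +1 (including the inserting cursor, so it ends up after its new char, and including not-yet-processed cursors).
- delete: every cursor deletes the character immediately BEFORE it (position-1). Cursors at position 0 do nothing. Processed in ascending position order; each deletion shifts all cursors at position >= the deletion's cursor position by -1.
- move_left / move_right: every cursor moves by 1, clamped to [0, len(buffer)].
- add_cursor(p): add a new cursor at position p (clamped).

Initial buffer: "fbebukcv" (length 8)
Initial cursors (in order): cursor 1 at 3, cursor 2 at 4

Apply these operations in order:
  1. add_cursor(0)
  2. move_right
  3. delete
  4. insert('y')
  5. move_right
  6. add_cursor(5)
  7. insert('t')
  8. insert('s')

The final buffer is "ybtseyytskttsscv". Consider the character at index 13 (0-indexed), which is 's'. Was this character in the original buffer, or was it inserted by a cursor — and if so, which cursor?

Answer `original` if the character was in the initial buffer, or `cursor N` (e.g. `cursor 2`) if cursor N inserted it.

After op 1 (add_cursor(0)): buffer="fbebukcv" (len 8), cursors c3@0 c1@3 c2@4, authorship ........
After op 2 (move_right): buffer="fbebukcv" (len 8), cursors c3@1 c1@4 c2@5, authorship ........
After op 3 (delete): buffer="bekcv" (len 5), cursors c3@0 c1@2 c2@2, authorship .....
After op 4 (insert('y')): buffer="ybeyykcv" (len 8), cursors c3@1 c1@5 c2@5, authorship 3..12...
After op 5 (move_right): buffer="ybeyykcv" (len 8), cursors c3@2 c1@6 c2@6, authorship 3..12...
After op 6 (add_cursor(5)): buffer="ybeyykcv" (len 8), cursors c3@2 c4@5 c1@6 c2@6, authorship 3..12...
After op 7 (insert('t')): buffer="ybteyytkttcv" (len 12), cursors c3@3 c4@7 c1@10 c2@10, authorship 3.3.124.12..
After op 8 (insert('s')): buffer="ybtseyytskttsscv" (len 16), cursors c3@4 c4@9 c1@14 c2@14, authorship 3.33.1244.1212..
Authorship (.=original, N=cursor N): 3 . 3 3 . 1 2 4 4 . 1 2 1 2 . .
Index 13: author = 2

Answer: cursor 2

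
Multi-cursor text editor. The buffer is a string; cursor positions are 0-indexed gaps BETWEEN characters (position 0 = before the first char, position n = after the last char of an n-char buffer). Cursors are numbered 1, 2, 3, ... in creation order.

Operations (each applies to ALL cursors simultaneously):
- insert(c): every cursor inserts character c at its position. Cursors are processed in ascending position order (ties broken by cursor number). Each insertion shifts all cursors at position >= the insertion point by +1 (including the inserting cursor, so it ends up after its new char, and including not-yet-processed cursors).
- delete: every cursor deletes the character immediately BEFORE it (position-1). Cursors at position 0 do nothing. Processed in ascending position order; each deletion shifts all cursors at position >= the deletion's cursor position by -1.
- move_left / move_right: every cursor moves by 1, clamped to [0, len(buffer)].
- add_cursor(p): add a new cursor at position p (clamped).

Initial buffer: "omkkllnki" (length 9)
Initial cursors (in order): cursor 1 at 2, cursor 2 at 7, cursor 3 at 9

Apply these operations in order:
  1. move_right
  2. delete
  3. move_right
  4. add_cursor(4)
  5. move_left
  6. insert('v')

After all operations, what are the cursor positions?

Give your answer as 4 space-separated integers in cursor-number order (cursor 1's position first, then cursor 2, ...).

Answer: 3 9 9 5

Derivation:
After op 1 (move_right): buffer="omkkllnki" (len 9), cursors c1@3 c2@8 c3@9, authorship .........
After op 2 (delete): buffer="omklln" (len 6), cursors c1@2 c2@6 c3@6, authorship ......
After op 3 (move_right): buffer="omklln" (len 6), cursors c1@3 c2@6 c3@6, authorship ......
After op 4 (add_cursor(4)): buffer="omklln" (len 6), cursors c1@3 c4@4 c2@6 c3@6, authorship ......
After op 5 (move_left): buffer="omklln" (len 6), cursors c1@2 c4@3 c2@5 c3@5, authorship ......
After op 6 (insert('v')): buffer="omvkvllvvn" (len 10), cursors c1@3 c4@5 c2@9 c3@9, authorship ..1.4..23.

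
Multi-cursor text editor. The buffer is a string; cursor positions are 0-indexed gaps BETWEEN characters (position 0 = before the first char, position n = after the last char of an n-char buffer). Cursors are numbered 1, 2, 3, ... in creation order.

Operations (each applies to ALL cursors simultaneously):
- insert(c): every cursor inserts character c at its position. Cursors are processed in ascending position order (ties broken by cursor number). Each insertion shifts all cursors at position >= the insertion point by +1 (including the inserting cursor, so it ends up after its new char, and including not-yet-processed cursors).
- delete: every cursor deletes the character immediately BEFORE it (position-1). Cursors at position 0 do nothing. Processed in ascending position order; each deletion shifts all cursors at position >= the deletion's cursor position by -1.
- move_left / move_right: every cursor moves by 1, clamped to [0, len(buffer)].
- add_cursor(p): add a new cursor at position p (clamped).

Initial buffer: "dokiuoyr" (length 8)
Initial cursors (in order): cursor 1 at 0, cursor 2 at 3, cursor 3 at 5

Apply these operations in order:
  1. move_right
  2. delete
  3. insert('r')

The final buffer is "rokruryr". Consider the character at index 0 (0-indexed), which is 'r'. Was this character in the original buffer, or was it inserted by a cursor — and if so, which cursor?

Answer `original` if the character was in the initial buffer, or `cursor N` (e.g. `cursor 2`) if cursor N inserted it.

After op 1 (move_right): buffer="dokiuoyr" (len 8), cursors c1@1 c2@4 c3@6, authorship ........
After op 2 (delete): buffer="okuyr" (len 5), cursors c1@0 c2@2 c3@3, authorship .....
After op 3 (insert('r')): buffer="rokruryr" (len 8), cursors c1@1 c2@4 c3@6, authorship 1..2.3..
Authorship (.=original, N=cursor N): 1 . . 2 . 3 . .
Index 0: author = 1

Answer: cursor 1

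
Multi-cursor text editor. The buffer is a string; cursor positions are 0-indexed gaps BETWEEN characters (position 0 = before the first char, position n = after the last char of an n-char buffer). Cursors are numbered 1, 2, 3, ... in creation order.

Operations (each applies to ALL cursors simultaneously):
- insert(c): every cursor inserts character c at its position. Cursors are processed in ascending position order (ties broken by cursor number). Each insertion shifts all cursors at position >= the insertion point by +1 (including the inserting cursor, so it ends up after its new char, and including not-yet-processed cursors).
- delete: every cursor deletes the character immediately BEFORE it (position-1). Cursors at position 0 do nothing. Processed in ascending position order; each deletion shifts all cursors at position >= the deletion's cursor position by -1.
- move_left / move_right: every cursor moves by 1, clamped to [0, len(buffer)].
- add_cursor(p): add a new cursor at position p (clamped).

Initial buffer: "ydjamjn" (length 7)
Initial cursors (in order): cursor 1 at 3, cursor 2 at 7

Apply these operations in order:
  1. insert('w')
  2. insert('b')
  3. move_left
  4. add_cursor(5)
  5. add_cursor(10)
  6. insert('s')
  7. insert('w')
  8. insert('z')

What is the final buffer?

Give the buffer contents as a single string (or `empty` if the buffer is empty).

After op 1 (insert('w')): buffer="ydjwamjnw" (len 9), cursors c1@4 c2@9, authorship ...1....2
After op 2 (insert('b')): buffer="ydjwbamjnwb" (len 11), cursors c1@5 c2@11, authorship ...11....22
After op 3 (move_left): buffer="ydjwbamjnwb" (len 11), cursors c1@4 c2@10, authorship ...11....22
After op 4 (add_cursor(5)): buffer="ydjwbamjnwb" (len 11), cursors c1@4 c3@5 c2@10, authorship ...11....22
After op 5 (add_cursor(10)): buffer="ydjwbamjnwb" (len 11), cursors c1@4 c3@5 c2@10 c4@10, authorship ...11....22
After op 6 (insert('s')): buffer="ydjwsbsamjnwssb" (len 15), cursors c1@5 c3@7 c2@14 c4@14, authorship ...1113....2242
After op 7 (insert('w')): buffer="ydjwswbswamjnwsswwb" (len 19), cursors c1@6 c3@9 c2@18 c4@18, authorship ...111133....224242
After op 8 (insert('z')): buffer="ydjwswzbswzamjnwsswwzzb" (len 23), cursors c1@7 c3@11 c2@22 c4@22, authorship ...11111333....22424242

Answer: ydjwswzbswzamjnwsswwzzb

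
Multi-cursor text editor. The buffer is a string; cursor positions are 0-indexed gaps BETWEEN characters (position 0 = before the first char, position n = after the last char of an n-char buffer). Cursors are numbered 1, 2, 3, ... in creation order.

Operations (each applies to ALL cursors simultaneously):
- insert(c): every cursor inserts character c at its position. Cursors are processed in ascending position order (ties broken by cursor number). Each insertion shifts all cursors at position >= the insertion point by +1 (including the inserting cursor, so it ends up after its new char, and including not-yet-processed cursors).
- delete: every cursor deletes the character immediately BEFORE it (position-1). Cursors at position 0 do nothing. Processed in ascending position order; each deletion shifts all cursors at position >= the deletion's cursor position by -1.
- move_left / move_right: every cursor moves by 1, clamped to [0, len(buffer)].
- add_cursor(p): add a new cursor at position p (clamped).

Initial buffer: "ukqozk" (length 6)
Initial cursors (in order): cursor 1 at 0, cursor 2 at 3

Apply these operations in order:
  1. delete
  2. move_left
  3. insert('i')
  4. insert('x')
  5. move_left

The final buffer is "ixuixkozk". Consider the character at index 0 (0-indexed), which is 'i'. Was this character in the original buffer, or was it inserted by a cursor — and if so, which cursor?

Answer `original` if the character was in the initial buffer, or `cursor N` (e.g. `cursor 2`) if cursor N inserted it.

After op 1 (delete): buffer="ukozk" (len 5), cursors c1@0 c2@2, authorship .....
After op 2 (move_left): buffer="ukozk" (len 5), cursors c1@0 c2@1, authorship .....
After op 3 (insert('i')): buffer="iuikozk" (len 7), cursors c1@1 c2@3, authorship 1.2....
After op 4 (insert('x')): buffer="ixuixkozk" (len 9), cursors c1@2 c2@5, authorship 11.22....
After op 5 (move_left): buffer="ixuixkozk" (len 9), cursors c1@1 c2@4, authorship 11.22....
Authorship (.=original, N=cursor N): 1 1 . 2 2 . . . .
Index 0: author = 1

Answer: cursor 1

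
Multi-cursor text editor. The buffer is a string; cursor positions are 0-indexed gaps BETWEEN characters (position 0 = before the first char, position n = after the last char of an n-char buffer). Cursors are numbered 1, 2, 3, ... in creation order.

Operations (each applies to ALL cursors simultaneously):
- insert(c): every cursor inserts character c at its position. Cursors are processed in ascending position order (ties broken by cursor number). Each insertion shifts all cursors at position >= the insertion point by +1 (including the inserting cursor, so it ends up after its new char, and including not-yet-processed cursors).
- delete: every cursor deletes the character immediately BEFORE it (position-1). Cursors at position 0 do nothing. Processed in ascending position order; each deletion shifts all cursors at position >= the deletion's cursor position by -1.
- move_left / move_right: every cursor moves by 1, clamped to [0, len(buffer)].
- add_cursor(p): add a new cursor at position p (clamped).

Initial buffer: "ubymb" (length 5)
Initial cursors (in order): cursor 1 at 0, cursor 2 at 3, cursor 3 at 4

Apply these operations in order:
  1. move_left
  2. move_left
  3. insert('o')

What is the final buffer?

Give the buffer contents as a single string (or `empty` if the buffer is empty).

After op 1 (move_left): buffer="ubymb" (len 5), cursors c1@0 c2@2 c3@3, authorship .....
After op 2 (move_left): buffer="ubymb" (len 5), cursors c1@0 c2@1 c3@2, authorship .....
After op 3 (insert('o')): buffer="ouoboymb" (len 8), cursors c1@1 c2@3 c3@5, authorship 1.2.3...

Answer: ouoboymb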